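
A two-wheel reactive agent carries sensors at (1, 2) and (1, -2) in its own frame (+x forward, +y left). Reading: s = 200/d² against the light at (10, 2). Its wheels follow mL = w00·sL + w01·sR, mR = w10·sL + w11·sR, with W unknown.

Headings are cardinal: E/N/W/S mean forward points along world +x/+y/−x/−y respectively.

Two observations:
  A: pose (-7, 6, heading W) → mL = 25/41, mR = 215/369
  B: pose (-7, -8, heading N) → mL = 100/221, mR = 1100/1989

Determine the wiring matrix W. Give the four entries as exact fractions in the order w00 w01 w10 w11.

1 0 1/2 1/2

obs A: pose=(-7,6,W) → sL=25/41, sR=5/9, mL=25/41, mR=215/369
obs B: pose=(-7,-8,N) → sL=100/221, sR=100/153, mL=100/221, mR=1100/1989
sensor matrix S = [[25/41, 5/9], [100/221, 100/153]]; det S = 4000/27183
solve [mL_A; mL_B] = S·[w00; w01] and [mR_A; mR_B] = S·[w10; w11]:
  w00 = 1, w01 = 0, w10 = 1/2, w11 = 1/2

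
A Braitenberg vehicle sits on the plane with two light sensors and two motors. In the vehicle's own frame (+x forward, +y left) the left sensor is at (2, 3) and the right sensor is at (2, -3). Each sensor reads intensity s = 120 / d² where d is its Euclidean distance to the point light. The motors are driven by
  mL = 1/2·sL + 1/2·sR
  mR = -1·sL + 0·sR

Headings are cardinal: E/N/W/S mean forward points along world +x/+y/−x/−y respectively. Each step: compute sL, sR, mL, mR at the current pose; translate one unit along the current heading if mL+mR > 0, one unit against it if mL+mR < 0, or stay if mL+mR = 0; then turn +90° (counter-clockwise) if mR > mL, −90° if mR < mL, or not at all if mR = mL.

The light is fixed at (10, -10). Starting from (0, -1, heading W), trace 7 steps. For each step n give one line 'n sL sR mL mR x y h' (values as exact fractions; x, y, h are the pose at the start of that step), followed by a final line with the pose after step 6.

n=0: pose=(0,-1,W); sL=2/3, sR=5/12; mL=13/24, mR=-2/3; mL+mR=-1/8 → advance -1; mR−mL=-29/24 → turn -1·90°
n=1: pose=(1,-1,N); sL=24/53, sR=120/157; mL=5064/8321, mR=-24/53; mL+mR=1296/8321 → advance +1; mR−mL=-8832/8321 → turn -1·90°
n=2: pose=(1,0,E); sL=60/109, sR=60/49; mL=4740/5341, mR=-60/109; mL+mR=1800/5341 → advance +1; mR−mL=-7680/5341 → turn -1·90°
n=3: pose=(2,0,S); sL=120/89, sR=24/37; mL=3288/3293, mR=-120/89; mL+mR=-1152/3293 → advance -1; mR−mL=-7728/3293 → turn -1·90°
n=4: pose=(2,1,W); sL=30/41, sR=15/37; mL=1725/3034, mR=-30/41; mL+mR=-495/3034 → advance -1; mR−mL=-3945/3034 → turn -1·90°
n=5: pose=(3,1,N); sL=120/269, sR=24/37; mL=5448/9953, mR=-120/269; mL+mR=1008/9953 → advance +1; mR−mL=-9888/9953 → turn -1·90°
n=6: pose=(3,2,E); sL=12/25, sR=60/53; mL=1068/1325, mR=-12/25; mL+mR=432/1325 → advance +1; mR−mL=-1704/1325 → turn -1·90°

0 2/3 5/12 13/24 -2/3 0 -1 W
1 24/53 120/157 5064/8321 -24/53 1 -1 N
2 60/109 60/49 4740/5341 -60/109 1 0 E
3 120/89 24/37 3288/3293 -120/89 2 0 S
4 30/41 15/37 1725/3034 -30/41 2 1 W
5 120/269 24/37 5448/9953 -120/269 3 1 N
6 12/25 60/53 1068/1325 -12/25 3 2 E
final 4 2 S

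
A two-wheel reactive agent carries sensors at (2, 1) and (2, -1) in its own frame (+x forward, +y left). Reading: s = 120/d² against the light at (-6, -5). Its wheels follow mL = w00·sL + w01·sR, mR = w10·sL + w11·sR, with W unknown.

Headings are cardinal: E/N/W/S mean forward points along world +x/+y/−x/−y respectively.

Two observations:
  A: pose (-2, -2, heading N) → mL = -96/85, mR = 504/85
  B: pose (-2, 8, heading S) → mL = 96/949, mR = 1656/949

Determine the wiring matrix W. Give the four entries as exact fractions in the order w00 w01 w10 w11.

obs A: pose=(-2,-2,N) → sL=60/17, sR=12/5, mL=-96/85, mR=504/85
obs B: pose=(-2,8,S) → sL=60/73, sR=12/13, mL=96/949, mR=1656/949
sensor matrix S = [[60/17, 12/5], [60/73, 12/13]]; det S = 20736/16133
solve [mL_A; mL_B] = S·[w00; w01] and [mR_A; mR_B] = S·[w10; w11]:
  w00 = -1, w01 = 1, w10 = 1, w11 = 1

-1 1 1 1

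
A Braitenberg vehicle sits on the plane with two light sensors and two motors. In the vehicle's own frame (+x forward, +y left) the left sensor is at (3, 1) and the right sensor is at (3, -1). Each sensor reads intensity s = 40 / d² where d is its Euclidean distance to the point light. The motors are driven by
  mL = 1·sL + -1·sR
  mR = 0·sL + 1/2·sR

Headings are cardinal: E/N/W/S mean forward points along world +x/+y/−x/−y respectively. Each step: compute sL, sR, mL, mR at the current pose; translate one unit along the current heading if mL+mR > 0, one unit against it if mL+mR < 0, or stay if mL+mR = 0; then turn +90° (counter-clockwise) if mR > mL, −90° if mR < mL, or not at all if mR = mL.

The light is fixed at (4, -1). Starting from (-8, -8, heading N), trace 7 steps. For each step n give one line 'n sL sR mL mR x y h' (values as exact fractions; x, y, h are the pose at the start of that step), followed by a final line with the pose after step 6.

n=0: pose=(-8,-8,N); sL=8/37, sR=40/137; mL=-384/5069, mR=20/137; mL+mR=356/5069 → advance +1; mR−mL=1124/5069 → turn +1·90°
n=1: pose=(-8,-7,W); sL=20/137, sR=4/25; mL=-48/3425, mR=2/25; mL+mR=226/3425 → advance +1; mR−mL=322/3425 → turn +1·90°
n=2: pose=(-9,-7,S); sL=8/45, sR=40/277; mL=416/12465, mR=20/277; mL+mR=1316/12465 → advance +1; mR−mL=484/12465 → turn +1·90°
n=3: pose=(-9,-8,E); sL=5/17, sR=10/41; mL=35/697, mR=5/41; mL+mR=120/697 → advance +1; mR−mL=50/697 → turn +1·90°
n=4: pose=(-8,-8,N); sL=8/37, sR=40/137; mL=-384/5069, mR=20/137; mL+mR=356/5069 → advance +1; mR−mL=1124/5069 → turn +1·90°
n=5: pose=(-8,-7,W); sL=20/137, sR=4/25; mL=-48/3425, mR=2/25; mL+mR=226/3425 → advance +1; mR−mL=322/3425 → turn +1·90°
n=6: pose=(-9,-7,S); sL=8/45, sR=40/277; mL=416/12465, mR=20/277; mL+mR=1316/12465 → advance +1; mR−mL=484/12465 → turn +1·90°

0 8/37 40/137 -384/5069 20/137 -8 -8 N
1 20/137 4/25 -48/3425 2/25 -8 -7 W
2 8/45 40/277 416/12465 20/277 -9 -7 S
3 5/17 10/41 35/697 5/41 -9 -8 E
4 8/37 40/137 -384/5069 20/137 -8 -8 N
5 20/137 4/25 -48/3425 2/25 -8 -7 W
6 8/45 40/277 416/12465 20/277 -9 -7 S
final -9 -8 E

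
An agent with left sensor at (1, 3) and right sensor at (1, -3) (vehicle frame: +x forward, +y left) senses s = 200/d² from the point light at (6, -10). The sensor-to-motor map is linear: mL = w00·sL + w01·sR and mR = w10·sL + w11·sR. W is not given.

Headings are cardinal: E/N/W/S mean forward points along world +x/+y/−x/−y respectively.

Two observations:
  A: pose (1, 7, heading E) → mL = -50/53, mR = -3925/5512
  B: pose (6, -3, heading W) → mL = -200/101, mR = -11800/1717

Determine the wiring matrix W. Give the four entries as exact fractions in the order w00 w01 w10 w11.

0 -1 -1/2 -1/2

obs A: pose=(1,7,E) → sL=25/52, sR=50/53, mL=-50/53, mR=-3925/5512
obs B: pose=(6,-3,W) → sL=200/17, sR=200/101, mL=-200/101, mR=-11800/1717
sensor matrix S = [[25/52, 50/53], [200/17, 200/101]]; det S = -12003750/1183013
solve [mL_A; mL_B] = S·[w00; w01] and [mR_A; mR_B] = S·[w10; w11]:
  w00 = 0, w01 = -1, w10 = -1/2, w11 = -1/2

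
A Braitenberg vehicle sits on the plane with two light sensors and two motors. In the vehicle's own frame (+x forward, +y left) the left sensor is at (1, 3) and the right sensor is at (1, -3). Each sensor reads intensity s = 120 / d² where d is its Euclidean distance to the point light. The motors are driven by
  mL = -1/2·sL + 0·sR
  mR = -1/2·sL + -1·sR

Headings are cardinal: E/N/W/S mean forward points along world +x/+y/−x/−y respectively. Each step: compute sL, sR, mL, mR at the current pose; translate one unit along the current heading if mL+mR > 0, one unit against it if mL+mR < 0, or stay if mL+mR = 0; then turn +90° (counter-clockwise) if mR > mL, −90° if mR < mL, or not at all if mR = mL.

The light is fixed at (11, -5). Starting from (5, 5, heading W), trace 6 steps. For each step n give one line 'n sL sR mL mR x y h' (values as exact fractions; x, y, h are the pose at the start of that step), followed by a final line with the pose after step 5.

n=0: pose=(5,5,W); sL=60/49, sR=60/109; mL=-30/49, mR=-6210/5341; mL+mR=-9480/5341 → advance -1; mR−mL=-60/109 → turn -1·90°
n=1: pose=(6,5,N); sL=24/37, sR=24/25; mL=-12/37, mR=-1188/925; mL+mR=-1488/925 → advance -1; mR−mL=-24/25 → turn -1·90°
n=2: pose=(6,4,E); sL=3/4, sR=30/13; mL=-3/8, mR=-279/104; mL+mR=-159/52 → advance -1; mR−mL=-30/13 → turn -1·90°
n=3: pose=(5,4,S); sL=120/73, sR=24/29; mL=-60/73, mR=-3492/2117; mL+mR=-5232/2117 → advance -1; mR−mL=-24/29 → turn -1·90°
n=4: pose=(5,5,W); sL=60/49, sR=60/109; mL=-30/49, mR=-6210/5341; mL+mR=-9480/5341 → advance -1; mR−mL=-60/109 → turn -1·90°
n=5: pose=(6,5,N); sL=24/37, sR=24/25; mL=-12/37, mR=-1188/925; mL+mR=-1488/925 → advance -1; mR−mL=-24/25 → turn -1·90°

0 60/49 60/109 -30/49 -6210/5341 5 5 W
1 24/37 24/25 -12/37 -1188/925 6 5 N
2 3/4 30/13 -3/8 -279/104 6 4 E
3 120/73 24/29 -60/73 -3492/2117 5 4 S
4 60/49 60/109 -30/49 -6210/5341 5 5 W
5 24/37 24/25 -12/37 -1188/925 6 5 N
final 6 4 E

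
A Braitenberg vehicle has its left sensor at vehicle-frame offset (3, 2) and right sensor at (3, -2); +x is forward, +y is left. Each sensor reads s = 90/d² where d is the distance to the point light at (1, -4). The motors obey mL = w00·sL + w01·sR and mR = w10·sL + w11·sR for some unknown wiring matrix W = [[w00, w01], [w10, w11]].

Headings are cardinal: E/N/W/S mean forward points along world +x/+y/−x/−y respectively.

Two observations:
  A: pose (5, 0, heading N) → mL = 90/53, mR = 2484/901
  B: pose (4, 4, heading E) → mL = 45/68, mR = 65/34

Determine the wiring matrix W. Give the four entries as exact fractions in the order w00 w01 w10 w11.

1 0 1 1

obs A: pose=(5,0,N) → sL=90/53, sR=18/17, mL=90/53, mR=2484/901
obs B: pose=(4,4,E) → sL=45/68, sR=5/4, mL=45/68, mR=65/34
sensor matrix S = [[90/53, 18/17], [45/68, 5/4]]; det S = 21780/15317
solve [mL_A; mL_B] = S·[w00; w01] and [mR_A; mR_B] = S·[w10; w11]:
  w00 = 1, w01 = 0, w10 = 1, w11 = 1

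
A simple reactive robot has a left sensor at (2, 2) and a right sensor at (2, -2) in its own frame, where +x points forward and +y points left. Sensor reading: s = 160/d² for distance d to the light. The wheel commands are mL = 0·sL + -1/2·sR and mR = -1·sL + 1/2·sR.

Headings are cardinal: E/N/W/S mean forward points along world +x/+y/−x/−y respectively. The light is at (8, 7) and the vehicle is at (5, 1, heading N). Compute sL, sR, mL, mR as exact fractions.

160/41 160/17 -80/17 560/697

left sensor world pos  = (3, 3); dL² = 41
right sensor world pos = (7, 3); dR² = 17
sL = 160/41 = 160/41
sR = 160/17 = 160/17
mL = 0·sL + -1/2·sR = -80/17
mR = -1·sL + 1/2·sR = 560/697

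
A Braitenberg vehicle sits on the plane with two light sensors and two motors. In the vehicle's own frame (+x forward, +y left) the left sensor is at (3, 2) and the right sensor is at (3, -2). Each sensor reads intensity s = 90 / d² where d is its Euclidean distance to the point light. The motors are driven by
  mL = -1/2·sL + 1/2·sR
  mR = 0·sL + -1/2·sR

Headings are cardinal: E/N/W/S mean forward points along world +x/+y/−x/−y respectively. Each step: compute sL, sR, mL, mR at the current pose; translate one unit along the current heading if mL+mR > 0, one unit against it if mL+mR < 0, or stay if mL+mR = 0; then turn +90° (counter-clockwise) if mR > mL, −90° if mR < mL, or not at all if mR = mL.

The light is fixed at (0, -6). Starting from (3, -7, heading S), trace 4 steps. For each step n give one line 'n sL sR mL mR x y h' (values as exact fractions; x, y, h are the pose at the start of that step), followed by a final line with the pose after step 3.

0 90/41 90/17 1080/697 -45/17 3 -7 S
1 45/2 45/2 0 -45/4 3 -6 W
2 90/13 2 -32/13 -1 4 -6 N
3 9 45 18 -45/2 4 -7 W
final 5 -7 N

n=0: pose=(3,-7,S); sL=90/41, sR=90/17; mL=1080/697, mR=-45/17; mL+mR=-45/41 → advance -1; mR−mL=-2925/697 → turn -1·90°
n=1: pose=(3,-6,W); sL=45/2, sR=45/2; mL=0, mR=-45/4; mL+mR=-45/4 → advance -1; mR−mL=-45/4 → turn -1·90°
n=2: pose=(4,-6,N); sL=90/13, sR=2; mL=-32/13, mR=-1; mL+mR=-45/13 → advance -1; mR−mL=19/13 → turn +1·90°
n=3: pose=(4,-7,W); sL=9, sR=45; mL=18, mR=-45/2; mL+mR=-9/2 → advance -1; mR−mL=-81/2 → turn -1·90°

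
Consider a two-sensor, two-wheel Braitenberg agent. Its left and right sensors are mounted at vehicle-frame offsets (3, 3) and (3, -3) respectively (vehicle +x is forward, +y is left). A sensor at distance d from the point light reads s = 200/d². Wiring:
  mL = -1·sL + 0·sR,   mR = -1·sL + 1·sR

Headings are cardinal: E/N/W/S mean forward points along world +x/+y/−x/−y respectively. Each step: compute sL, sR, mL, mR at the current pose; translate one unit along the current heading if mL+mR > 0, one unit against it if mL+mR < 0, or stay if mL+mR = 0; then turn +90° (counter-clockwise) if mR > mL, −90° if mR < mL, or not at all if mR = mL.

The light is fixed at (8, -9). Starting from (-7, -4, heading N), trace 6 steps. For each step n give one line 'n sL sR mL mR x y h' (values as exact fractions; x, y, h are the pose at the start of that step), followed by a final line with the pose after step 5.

0 50/97 25/26 -50/97 1125/2522 -7 -4 N
1 8/13 200/373 -8/13 -384/4849 -7 -5 W
2 100/61 20/29 -100/61 -1680/1769 -6 -5 S
3 40/37 8/5 -40/37 96/185 -6 -4 E
4 50/97 25/26 -50/97 1125/2522 -7 -4 N
5 8/13 200/373 -8/13 -384/4849 -7 -5 W
final -6 -5 S

n=0: pose=(-7,-4,N); sL=50/97, sR=25/26; mL=-50/97, mR=1125/2522; mL+mR=-175/2522 → advance -1; mR−mL=25/26 → turn +1·90°
n=1: pose=(-7,-5,W); sL=8/13, sR=200/373; mL=-8/13, mR=-384/4849; mL+mR=-3368/4849 → advance -1; mR−mL=200/373 → turn +1·90°
n=2: pose=(-6,-5,S); sL=100/61, sR=20/29; mL=-100/61, mR=-1680/1769; mL+mR=-4580/1769 → advance -1; mR−mL=20/29 → turn +1·90°
n=3: pose=(-6,-4,E); sL=40/37, sR=8/5; mL=-40/37, mR=96/185; mL+mR=-104/185 → advance -1; mR−mL=8/5 → turn +1·90°
n=4: pose=(-7,-4,N); sL=50/97, sR=25/26; mL=-50/97, mR=1125/2522; mL+mR=-175/2522 → advance -1; mR−mL=25/26 → turn +1·90°
n=5: pose=(-7,-5,W); sL=8/13, sR=200/373; mL=-8/13, mR=-384/4849; mL+mR=-3368/4849 → advance -1; mR−mL=200/373 → turn +1·90°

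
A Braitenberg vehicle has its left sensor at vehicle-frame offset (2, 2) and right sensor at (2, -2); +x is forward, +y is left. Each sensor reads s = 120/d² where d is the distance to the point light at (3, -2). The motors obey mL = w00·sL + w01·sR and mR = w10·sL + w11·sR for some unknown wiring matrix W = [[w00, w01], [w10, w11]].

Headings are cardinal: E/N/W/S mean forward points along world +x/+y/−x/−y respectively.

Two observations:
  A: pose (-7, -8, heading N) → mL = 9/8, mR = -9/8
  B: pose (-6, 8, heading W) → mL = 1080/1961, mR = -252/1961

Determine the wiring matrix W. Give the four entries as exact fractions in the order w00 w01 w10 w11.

obs A: pose=(-7,-8,N) → sL=3/4, sR=3/2, mL=9/8, mR=-9/8
obs B: pose=(-6,8,W) → sL=24/37, sR=24/53, mL=1080/1961, mR=-252/1961
sensor matrix S = [[3/4, 3/2], [24/37, 24/53]]; det S = -1242/1961
solve [mL_A; mL_B] = S·[w00; w01] and [mR_A; mR_B] = S·[w10; w11]:
  w00 = 1/2, w01 = 1/2, w10 = 1/2, w11 = -1

1/2 1/2 1/2 -1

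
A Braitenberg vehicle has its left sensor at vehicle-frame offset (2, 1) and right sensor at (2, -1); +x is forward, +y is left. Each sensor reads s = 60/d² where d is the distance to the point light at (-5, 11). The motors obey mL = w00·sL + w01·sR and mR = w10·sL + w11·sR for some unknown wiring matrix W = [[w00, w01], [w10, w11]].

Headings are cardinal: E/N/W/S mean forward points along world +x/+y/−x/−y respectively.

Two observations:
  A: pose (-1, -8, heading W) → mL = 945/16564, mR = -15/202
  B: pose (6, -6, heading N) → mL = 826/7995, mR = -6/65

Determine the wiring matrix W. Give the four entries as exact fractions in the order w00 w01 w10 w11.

1 -1/2 -1/2 0

obs A: pose=(-1,-8,W) → sL=15/101, sR=15/82, mL=945/16564, mR=-15/202
obs B: pose=(6,-6,N) → sL=12/65, sR=20/123, mL=826/7995, mR=-6/65
sensor matrix S = [[15/101, 15/82], [12/65, 20/123]]; det S = -518/53833
solve [mL_A; mL_B] = S·[w00; w01] and [mR_A; mR_B] = S·[w10; w11]:
  w00 = 1, w01 = -1/2, w10 = -1/2, w11 = 0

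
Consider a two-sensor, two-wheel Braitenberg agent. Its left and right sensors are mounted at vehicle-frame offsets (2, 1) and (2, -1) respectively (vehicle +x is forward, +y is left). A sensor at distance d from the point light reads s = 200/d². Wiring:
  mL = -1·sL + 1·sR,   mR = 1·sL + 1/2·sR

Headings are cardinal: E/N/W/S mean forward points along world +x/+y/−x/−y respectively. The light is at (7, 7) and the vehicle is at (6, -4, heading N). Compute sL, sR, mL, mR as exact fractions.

left sensor world pos  = (5, -2); dL² = 85
right sensor world pos = (7, -2); dR² = 81
sL = 200/85 = 40/17
sR = 200/81 = 200/81
mL = -1·sL + 1·sR = 160/1377
mR = 1·sL + 1/2·sR = 4940/1377

40/17 200/81 160/1377 4940/1377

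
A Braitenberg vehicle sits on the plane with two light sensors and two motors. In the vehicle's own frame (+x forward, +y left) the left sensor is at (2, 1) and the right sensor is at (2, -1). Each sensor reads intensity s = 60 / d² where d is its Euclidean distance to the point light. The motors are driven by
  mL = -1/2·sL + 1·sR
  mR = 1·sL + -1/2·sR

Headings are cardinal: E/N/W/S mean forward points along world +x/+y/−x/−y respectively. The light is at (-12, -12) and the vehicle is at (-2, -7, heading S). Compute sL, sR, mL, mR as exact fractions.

left sensor world pos  = (-1, -9); dL² = 130
right sensor world pos = (-3, -9); dR² = 90
sL = 60/130 = 6/13
sR = 60/90 = 2/3
mL = -1/2·sL + 1·sR = 17/39
mR = 1·sL + -1/2·sR = 5/39

6/13 2/3 17/39 5/39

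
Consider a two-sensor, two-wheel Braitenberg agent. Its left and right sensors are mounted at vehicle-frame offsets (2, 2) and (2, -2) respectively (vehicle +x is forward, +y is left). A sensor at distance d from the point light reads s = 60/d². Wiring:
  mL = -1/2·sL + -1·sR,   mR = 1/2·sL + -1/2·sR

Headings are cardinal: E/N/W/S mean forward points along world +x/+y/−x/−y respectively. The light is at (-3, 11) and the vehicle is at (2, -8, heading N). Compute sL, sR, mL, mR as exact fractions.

left sensor world pos  = (0, -6); dL² = 298
right sensor world pos = (4, -6); dR² = 338
sL = 60/298 = 30/149
sR = 60/338 = 30/169
mL = -1/2·sL + -1·sR = -7005/25181
mR = 1/2·sL + -1/2·sR = 300/25181

30/149 30/169 -7005/25181 300/25181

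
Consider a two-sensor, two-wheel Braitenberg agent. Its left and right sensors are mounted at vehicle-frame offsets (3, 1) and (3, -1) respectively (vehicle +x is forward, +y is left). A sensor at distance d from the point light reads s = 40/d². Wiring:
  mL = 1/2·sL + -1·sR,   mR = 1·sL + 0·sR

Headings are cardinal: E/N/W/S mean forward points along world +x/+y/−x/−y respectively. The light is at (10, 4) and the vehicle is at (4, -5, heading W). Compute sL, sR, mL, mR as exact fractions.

40/181 8/29 -868/5249 40/181

left sensor world pos  = (1, -6); dL² = 181
right sensor world pos = (1, -4); dR² = 145
sL = 40/181 = 40/181
sR = 40/145 = 8/29
mL = 1/2·sL + -1·sR = -868/5249
mR = 1·sL + 0·sR = 40/181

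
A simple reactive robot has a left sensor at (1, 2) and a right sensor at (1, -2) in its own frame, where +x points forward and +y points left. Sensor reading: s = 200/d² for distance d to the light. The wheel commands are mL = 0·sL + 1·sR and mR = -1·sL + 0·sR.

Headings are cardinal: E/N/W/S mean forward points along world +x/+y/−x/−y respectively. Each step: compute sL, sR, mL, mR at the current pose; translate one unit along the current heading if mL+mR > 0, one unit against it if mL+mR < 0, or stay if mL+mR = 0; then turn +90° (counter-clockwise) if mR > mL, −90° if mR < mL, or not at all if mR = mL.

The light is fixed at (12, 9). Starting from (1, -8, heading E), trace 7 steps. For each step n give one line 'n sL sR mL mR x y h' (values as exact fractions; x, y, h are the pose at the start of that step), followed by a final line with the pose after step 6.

0 8/13 200/461 200/461 -8/13 1 -8 E
1 25/53 5/13 5/13 -25/53 0 -8 S
2 200/493 40/73 40/73 -200/493 0 -7 W
3 4/9 100/173 100/173 -4/9 -1 -7 N
4 200/313 200/433 200/433 -200/313 -1 -6 E
5 1/2 25/64 25/64 -1/2 -2 -6 S
6 200/481 200/369 200/369 -200/481 -2 -5 W
final -3 -5 N

n=0: pose=(1,-8,E); sL=8/13, sR=200/461; mL=200/461, mR=-8/13; mL+mR=-1088/5993 → advance -1; mR−mL=-6288/5993 → turn -1·90°
n=1: pose=(0,-8,S); sL=25/53, sR=5/13; mL=5/13, mR=-25/53; mL+mR=-60/689 → advance -1; mR−mL=-590/689 → turn -1·90°
n=2: pose=(0,-7,W); sL=200/493, sR=40/73; mL=40/73, mR=-200/493; mL+mR=5120/35989 → advance +1; mR−mL=-34320/35989 → turn -1·90°
n=3: pose=(-1,-7,N); sL=4/9, sR=100/173; mL=100/173, mR=-4/9; mL+mR=208/1557 → advance +1; mR−mL=-1592/1557 → turn -1·90°
n=4: pose=(-1,-6,E); sL=200/313, sR=200/433; mL=200/433, mR=-200/313; mL+mR=-24000/135529 → advance -1; mR−mL=-149200/135529 → turn -1·90°
n=5: pose=(-2,-6,S); sL=1/2, sR=25/64; mL=25/64, mR=-1/2; mL+mR=-7/64 → advance -1; mR−mL=-57/64 → turn -1·90°
n=6: pose=(-2,-5,W); sL=200/481, sR=200/369; mL=200/369, mR=-200/481; mL+mR=22400/177489 → advance +1; mR−mL=-170000/177489 → turn -1·90°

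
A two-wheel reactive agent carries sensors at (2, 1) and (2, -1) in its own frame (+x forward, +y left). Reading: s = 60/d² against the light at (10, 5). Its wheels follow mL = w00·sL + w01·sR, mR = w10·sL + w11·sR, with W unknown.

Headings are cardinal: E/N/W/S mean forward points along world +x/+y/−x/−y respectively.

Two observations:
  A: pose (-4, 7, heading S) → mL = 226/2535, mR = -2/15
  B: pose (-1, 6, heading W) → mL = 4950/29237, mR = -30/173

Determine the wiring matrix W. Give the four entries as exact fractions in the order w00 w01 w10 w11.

obs A: pose=(-4,7,S) → sL=60/169, sR=4/15, mL=226/2535, mR=-2/15
obs B: pose=(-1,6,W) → sL=60/169, sR=60/173, mL=4950/29237, mR=-30/173
sensor matrix S = [[60/169, 4/15], [60/169, 60/173]]; det S = 64/2249
solve [mL_A; mL_B] = S·[w00; w01] and [mR_A; mR_B] = S·[w10; w11]:
  w00 = -1/2, w01 = 1, w10 = 0, w11 = -1/2

-1/2 1 0 -1/2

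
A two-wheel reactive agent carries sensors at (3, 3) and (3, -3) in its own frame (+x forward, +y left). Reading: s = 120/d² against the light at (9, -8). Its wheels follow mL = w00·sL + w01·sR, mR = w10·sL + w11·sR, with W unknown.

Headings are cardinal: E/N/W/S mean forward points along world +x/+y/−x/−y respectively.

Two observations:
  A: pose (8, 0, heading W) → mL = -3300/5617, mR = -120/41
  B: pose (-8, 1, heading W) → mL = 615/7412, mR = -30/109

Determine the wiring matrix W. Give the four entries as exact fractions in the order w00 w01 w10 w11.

-1/2 1 -1 0

obs A: pose=(8,0,W) → sL=120/41, sR=120/137, mL=-3300/5617, mR=-120/41
obs B: pose=(-8,1,W) → sL=30/109, sR=15/68, mL=615/7412, mR=-30/109
sensor matrix S = [[120/41, 120/137], [30/109, 15/68]]; det S = 4210650/10408301
solve [mL_A; mL_B] = S·[w00; w01] and [mR_A; mR_B] = S·[w10; w11]:
  w00 = -1/2, w01 = 1, w10 = -1, w11 = 0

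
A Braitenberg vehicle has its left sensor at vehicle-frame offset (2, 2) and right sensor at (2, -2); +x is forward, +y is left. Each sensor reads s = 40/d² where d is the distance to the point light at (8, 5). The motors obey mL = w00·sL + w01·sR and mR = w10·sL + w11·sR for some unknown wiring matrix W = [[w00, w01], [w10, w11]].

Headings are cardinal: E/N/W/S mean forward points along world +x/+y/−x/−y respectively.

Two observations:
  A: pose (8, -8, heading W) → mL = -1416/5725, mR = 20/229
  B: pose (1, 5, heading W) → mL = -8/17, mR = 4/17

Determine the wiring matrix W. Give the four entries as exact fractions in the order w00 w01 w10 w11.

obs A: pose=(8,-8,W) → sL=40/229, sR=8/25, mL=-1416/5725, mR=20/229
obs B: pose=(1,5,W) → sL=8/17, sR=8/17, mL=-8/17, mR=4/17
sensor matrix S = [[40/229, 8/25], [8/17, 8/17]]; det S = -6656/97325
solve [mL_A; mL_B] = S·[w00; w01] and [mR_A; mR_B] = S·[w10; w11]:
  w00 = -1/2, w01 = -1/2, w10 = 1/2, w11 = 0

-1/2 -1/2 1/2 0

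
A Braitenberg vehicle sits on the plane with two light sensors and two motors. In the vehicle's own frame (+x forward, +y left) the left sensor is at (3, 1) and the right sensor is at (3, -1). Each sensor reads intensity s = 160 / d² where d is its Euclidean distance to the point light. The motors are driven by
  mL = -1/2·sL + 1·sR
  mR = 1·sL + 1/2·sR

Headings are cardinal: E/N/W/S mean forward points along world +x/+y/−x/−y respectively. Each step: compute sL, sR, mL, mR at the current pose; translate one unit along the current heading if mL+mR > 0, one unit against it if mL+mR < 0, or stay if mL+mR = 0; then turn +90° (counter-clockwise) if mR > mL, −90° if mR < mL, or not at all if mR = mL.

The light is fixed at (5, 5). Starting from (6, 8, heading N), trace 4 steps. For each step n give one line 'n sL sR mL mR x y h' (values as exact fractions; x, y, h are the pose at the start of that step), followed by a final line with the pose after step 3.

0 40/9 4 16/9 58/9 6 8 N
1 160/13 160/29 -240/377 5680/377 6 9 W
2 80 80 40 120 5 9 S
3 32/5 160/13 592/65 816/65 5 8 E
final 6 8 N

n=0: pose=(6,8,N); sL=40/9, sR=4; mL=16/9, mR=58/9; mL+mR=74/9 → advance +1; mR−mL=14/3 → turn +1·90°
n=1: pose=(6,9,W); sL=160/13, sR=160/29; mL=-240/377, mR=5680/377; mL+mR=5440/377 → advance +1; mR−mL=5920/377 → turn +1·90°
n=2: pose=(5,9,S); sL=80, sR=80; mL=40, mR=120; mL+mR=160 → advance +1; mR−mL=80 → turn +1·90°
n=3: pose=(5,8,E); sL=32/5, sR=160/13; mL=592/65, mR=816/65; mL+mR=1408/65 → advance +1; mR−mL=224/65 → turn +1·90°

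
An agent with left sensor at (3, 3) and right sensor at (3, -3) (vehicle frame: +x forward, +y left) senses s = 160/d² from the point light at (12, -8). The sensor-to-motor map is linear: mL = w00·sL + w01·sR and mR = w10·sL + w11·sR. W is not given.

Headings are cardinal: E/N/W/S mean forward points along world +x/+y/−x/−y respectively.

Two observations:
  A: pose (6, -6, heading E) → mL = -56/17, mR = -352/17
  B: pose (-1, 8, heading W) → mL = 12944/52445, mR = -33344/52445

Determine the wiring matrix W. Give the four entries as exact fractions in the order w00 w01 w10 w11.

obs A: pose=(6,-6,E) → sL=80/17, sR=16, mL=-56/17, mR=-352/17
obs B: pose=(-1,8,W) → sL=32/85, sR=160/617, mL=12944/52445, mR=-33344/52445
sensor matrix S = [[80/17, 16], [32/85, 160/617]]; det S = -251904/52445
solve [mL_A; mL_B] = S·[w00; w01] and [mR_A; mR_B] = S·[w10; w11]:
  w00 = 1, w01 = -1/2, w10 = -1, w11 = -1

1 -1/2 -1 -1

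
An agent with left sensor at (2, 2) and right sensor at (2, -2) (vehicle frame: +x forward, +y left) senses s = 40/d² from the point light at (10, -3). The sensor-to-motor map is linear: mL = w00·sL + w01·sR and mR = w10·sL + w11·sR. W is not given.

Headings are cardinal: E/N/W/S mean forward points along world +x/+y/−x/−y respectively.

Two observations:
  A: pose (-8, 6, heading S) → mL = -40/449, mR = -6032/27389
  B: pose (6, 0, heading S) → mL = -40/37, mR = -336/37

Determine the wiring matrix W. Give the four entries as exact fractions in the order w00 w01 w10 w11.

obs A: pose=(-8,6,S) → sL=8/61, sR=40/449, mL=-40/449, mR=-6032/27389
obs B: pose=(6,0,S) → sL=8, sR=40/37, mL=-40/37, mR=-336/37
sensor matrix S = [[8/61, 40/449], [8, 40/37]]; det S = -578560/1013393
solve [mL_A; mL_B] = S·[w00; w01] and [mR_A; mR_B] = S·[w10; w11]:
  w00 = 0, w01 = -1, w10 = -1, w11 = -1

0 -1 -1 -1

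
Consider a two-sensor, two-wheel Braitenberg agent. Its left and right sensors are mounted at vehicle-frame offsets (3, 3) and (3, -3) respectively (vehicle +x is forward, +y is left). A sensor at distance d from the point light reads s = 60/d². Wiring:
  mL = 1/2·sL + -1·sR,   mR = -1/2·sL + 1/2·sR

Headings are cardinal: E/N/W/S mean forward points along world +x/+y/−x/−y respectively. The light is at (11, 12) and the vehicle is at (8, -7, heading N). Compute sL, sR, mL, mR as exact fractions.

15/73 15/64 -615/4672 135/9344

left sensor world pos  = (5, -4); dL² = 292
right sensor world pos = (11, -4); dR² = 256
sL = 60/292 = 15/73
sR = 60/256 = 15/64
mL = 1/2·sL + -1·sR = -615/4672
mR = -1/2·sL + 1/2·sR = 135/9344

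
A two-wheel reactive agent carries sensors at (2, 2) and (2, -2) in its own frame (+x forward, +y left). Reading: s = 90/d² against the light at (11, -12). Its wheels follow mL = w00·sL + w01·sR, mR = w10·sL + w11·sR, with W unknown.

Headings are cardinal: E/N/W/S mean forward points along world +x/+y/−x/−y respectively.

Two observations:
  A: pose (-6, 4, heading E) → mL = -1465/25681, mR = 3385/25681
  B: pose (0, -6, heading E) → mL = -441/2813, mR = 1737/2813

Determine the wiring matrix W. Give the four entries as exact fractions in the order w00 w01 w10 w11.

-1 1/2 -1/2 1

obs A: pose=(-6,4,E) → sL=10/61, sR=90/421, mL=-1465/25681, mR=3385/25681
obs B: pose=(0,-6,E) → sL=18/29, sR=90/97, mL=-441/2813, mR=1737/2813
sensor matrix S = [[10/61, 90/421], [18/29, 90/97]]; det S = 1402560/72240653
solve [mL_A; mL_B] = S·[w00; w01] and [mR_A; mR_B] = S·[w10; w11]:
  w00 = -1, w01 = 1/2, w10 = -1/2, w11 = 1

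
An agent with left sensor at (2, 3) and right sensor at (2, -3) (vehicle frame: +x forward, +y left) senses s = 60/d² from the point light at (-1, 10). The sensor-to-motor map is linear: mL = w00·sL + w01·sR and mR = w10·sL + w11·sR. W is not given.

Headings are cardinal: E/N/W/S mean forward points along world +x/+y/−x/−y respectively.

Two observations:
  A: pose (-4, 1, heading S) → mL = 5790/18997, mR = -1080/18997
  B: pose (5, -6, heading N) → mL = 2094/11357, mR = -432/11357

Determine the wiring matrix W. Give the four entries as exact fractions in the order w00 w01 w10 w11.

obs A: pose=(-4,1,S) → sL=60/121, sR=60/157, mL=5790/18997, mR=-1080/18997
obs B: pose=(5,-6,N) → sL=12/41, sR=60/277, mL=2094/11357, mR=-432/11357
sensor matrix S = [[60/121, 60/157], [12/41, 60/277]]; det S = -959040/215748929
solve [mL_A; mL_B] = S·[w00; w01] and [mR_A; mR_B] = S·[w10; w11]:
  w00 = 1, w01 = -1/2, w10 = -1/2, w11 = 1/2

1 -1/2 -1/2 1/2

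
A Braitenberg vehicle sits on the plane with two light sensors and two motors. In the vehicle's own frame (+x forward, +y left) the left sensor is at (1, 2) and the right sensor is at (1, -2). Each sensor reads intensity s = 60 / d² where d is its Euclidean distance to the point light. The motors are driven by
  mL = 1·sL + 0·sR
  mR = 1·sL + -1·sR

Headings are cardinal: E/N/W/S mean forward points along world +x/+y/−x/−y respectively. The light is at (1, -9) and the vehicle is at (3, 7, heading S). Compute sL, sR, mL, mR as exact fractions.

60/241 4/15 60/241 -64/3615

left sensor world pos  = (5, 6); dL² = 241
right sensor world pos = (1, 6); dR² = 225
sL = 60/241 = 60/241
sR = 60/225 = 4/15
mL = 1·sL + 0·sR = 60/241
mR = 1·sL + -1·sR = -64/3615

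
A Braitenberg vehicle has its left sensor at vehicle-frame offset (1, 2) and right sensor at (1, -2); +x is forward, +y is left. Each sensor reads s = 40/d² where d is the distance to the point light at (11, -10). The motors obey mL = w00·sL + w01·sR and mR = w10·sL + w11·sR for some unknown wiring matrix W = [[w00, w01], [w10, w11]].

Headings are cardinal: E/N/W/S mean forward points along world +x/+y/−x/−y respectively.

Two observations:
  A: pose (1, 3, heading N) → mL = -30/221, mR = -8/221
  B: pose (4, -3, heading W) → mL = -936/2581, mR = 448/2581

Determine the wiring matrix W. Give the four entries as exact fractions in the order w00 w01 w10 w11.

-1/2 -1/2 1 -1

obs A: pose=(1,3,N) → sL=2/17, sR=2/13, mL=-30/221, mR=-8/221
obs B: pose=(4,-3,W) → sL=40/89, sR=8/29, mL=-936/2581, mR=448/2581
sensor matrix S = [[2/17, 2/13], [40/89, 8/29]]; det S = -20928/570401
solve [mL_A; mL_B] = S·[w00; w01] and [mR_A; mR_B] = S·[w10; w11]:
  w00 = -1/2, w01 = -1/2, w10 = 1, w11 = -1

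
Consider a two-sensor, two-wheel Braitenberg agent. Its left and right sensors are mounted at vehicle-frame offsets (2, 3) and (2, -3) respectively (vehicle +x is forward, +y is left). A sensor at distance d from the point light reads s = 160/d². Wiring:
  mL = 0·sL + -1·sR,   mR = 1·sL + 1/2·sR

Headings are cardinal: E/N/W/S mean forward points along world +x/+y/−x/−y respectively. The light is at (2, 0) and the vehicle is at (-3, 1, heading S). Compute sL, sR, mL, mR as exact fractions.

32 32/13 -32/13 432/13

left sensor world pos  = (0, -1); dL² = 5
right sensor world pos = (-6, -1); dR² = 65
sL = 160/5 = 32
sR = 160/65 = 32/13
mL = 0·sL + -1·sR = -32/13
mR = 1·sL + 1/2·sR = 432/13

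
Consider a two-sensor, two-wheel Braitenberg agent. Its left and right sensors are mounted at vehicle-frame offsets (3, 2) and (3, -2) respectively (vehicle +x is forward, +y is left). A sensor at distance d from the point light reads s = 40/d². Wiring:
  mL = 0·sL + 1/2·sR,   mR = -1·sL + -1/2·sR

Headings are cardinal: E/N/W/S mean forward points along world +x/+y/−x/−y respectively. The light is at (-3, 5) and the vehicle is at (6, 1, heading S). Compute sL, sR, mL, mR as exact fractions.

4/17 20/49 10/49 -366/833

left sensor world pos  = (8, -2); dL² = 170
right sensor world pos = (4, -2); dR² = 98
sL = 40/170 = 4/17
sR = 40/98 = 20/49
mL = 0·sL + 1/2·sR = 10/49
mR = -1·sL + -1/2·sR = -366/833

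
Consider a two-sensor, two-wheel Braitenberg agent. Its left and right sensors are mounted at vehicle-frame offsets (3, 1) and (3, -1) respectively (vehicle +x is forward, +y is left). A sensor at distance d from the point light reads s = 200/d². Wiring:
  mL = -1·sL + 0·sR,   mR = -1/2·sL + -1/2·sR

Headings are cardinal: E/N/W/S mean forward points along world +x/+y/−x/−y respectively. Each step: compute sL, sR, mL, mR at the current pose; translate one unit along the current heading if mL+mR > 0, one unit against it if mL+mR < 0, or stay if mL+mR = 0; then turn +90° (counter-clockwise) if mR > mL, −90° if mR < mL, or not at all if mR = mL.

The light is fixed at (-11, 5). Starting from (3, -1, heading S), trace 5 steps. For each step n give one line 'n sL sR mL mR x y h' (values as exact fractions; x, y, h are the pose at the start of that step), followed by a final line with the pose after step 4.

n=0: pose=(3,-1,S); sL=100/153, sR=4/5; mL=-100/153, mR=-556/765; mL+mR=-352/255 → advance -1; mR−mL=-56/765 → turn -1·90°
n=1: pose=(3,0,W); sL=200/157, sR=200/137; mL=-200/157, mR=-29400/21509; mL+mR=-56800/21509 → advance -1; mR−mL=-2000/21509 → turn -1·90°
n=2: pose=(4,0,N); sL=1, sR=10/13; mL=-1, mR=-23/26; mL+mR=-49/26 → advance -1; mR−mL=3/26 → turn +1·90°
n=3: pose=(4,-1,W); sL=200/193, sR=200/169; mL=-200/193, mR=-36200/32617; mL+mR=-70000/32617 → advance -1; mR−mL=-2400/32617 → turn -1·90°
n=4: pose=(5,-1,N); sL=100/117, sR=100/149; mL=-100/117, mR=-13300/17433; mL+mR=-9400/5811 → advance -1; mR−mL=1600/17433 → turn +1·90°

0 100/153 4/5 -100/153 -556/765 3 -1 S
1 200/157 200/137 -200/157 -29400/21509 3 0 W
2 1 10/13 -1 -23/26 4 0 N
3 200/193 200/169 -200/193 -36200/32617 4 -1 W
4 100/117 100/149 -100/117 -13300/17433 5 -1 N
final 5 -2 W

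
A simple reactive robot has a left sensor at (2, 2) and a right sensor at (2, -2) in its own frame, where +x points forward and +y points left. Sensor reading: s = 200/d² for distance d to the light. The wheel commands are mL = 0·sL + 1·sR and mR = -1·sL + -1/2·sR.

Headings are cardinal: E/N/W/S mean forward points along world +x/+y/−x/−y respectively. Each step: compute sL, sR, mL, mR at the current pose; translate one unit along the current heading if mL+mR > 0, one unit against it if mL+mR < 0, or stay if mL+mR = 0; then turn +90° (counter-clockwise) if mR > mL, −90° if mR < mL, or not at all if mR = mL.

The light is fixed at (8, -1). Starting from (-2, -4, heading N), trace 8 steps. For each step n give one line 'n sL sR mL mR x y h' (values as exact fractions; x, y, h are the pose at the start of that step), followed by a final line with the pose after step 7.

0 40/29 40/13 40/13 -1100/377 -2 -4 N
1 25/8 5/2 5/2 -35/8 -2 -3 E
2 200/97 40/37 40/37 -9340/3589 -3 -3 S
3 100/89 20/17 20/17 -2590/1513 -3 -2 W
4 40/29 40/13 40/13 -1100/377 -2 -2 N
5 50/17 50/17 50/17 -75/17 -2 -1 E
6 40/17 200/173 200/173 -8620/2941 -3 -1 S
7 20/17 100/89 100/89 -2630/1513 -3 0 W
final -2 0 N

n=0: pose=(-2,-4,N); sL=40/29, sR=40/13; mL=40/13, mR=-1100/377; mL+mR=60/377 → advance +1; mR−mL=-2260/377 → turn -1·90°
n=1: pose=(-2,-3,E); sL=25/8, sR=5/2; mL=5/2, mR=-35/8; mL+mR=-15/8 → advance -1; mR−mL=-55/8 → turn -1·90°
n=2: pose=(-3,-3,S); sL=200/97, sR=40/37; mL=40/37, mR=-9340/3589; mL+mR=-5460/3589 → advance -1; mR−mL=-13220/3589 → turn -1·90°
n=3: pose=(-3,-2,W); sL=100/89, sR=20/17; mL=20/17, mR=-2590/1513; mL+mR=-810/1513 → advance -1; mR−mL=-4370/1513 → turn -1·90°
n=4: pose=(-2,-2,N); sL=40/29, sR=40/13; mL=40/13, mR=-1100/377; mL+mR=60/377 → advance +1; mR−mL=-2260/377 → turn -1·90°
n=5: pose=(-2,-1,E); sL=50/17, sR=50/17; mL=50/17, mR=-75/17; mL+mR=-25/17 → advance -1; mR−mL=-125/17 → turn -1·90°
n=6: pose=(-3,-1,S); sL=40/17, sR=200/173; mL=200/173, mR=-8620/2941; mL+mR=-5220/2941 → advance -1; mR−mL=-12020/2941 → turn -1·90°
n=7: pose=(-3,0,W); sL=20/17, sR=100/89; mL=100/89, mR=-2630/1513; mL+mR=-930/1513 → advance -1; mR−mL=-4330/1513 → turn -1·90°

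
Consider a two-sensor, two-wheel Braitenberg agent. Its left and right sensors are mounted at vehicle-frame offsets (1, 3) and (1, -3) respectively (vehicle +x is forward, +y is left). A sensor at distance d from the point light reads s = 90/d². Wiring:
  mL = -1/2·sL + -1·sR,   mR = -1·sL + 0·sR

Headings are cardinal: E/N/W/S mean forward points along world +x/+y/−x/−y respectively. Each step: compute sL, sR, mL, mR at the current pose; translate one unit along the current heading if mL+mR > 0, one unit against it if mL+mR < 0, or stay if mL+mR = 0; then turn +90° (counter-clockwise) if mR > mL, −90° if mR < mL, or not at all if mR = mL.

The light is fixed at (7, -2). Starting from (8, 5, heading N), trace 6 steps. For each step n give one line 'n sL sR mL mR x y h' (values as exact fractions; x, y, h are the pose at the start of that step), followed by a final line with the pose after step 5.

n=0: pose=(8,5,N); sL=45/34, sR=9/8; mL=-243/136, mR=-45/34; mL+mR=-423/136 → advance -1; mR−mL=63/136 → turn +1·90°
n=1: pose=(8,4,W); sL=10, sR=10/9; mL=-55/9, mR=-10; mL+mR=-145/9 → advance -1; mR−mL=-35/9 → turn -1·90°
n=2: pose=(9,4,N); sL=9/5, sR=45/37; mL=-783/370, mR=-9/5; mL+mR=-1449/370 → advance -1; mR−mL=117/370 → turn +1·90°
n=3: pose=(9,3,W); sL=18, sR=18/13; mL=-135/13, mR=-18; mL+mR=-369/13 → advance -1; mR−mL=-99/13 → turn -1·90°
n=4: pose=(10,3,N); sL=5/2, sR=5/4; mL=-5/2, mR=-5/2; mL+mR=-5 → advance -1; mR−mL=0 → turn +0·90°
n=5: pose=(10,2,N); sL=18/5, sR=90/61; mL=-999/305, mR=-18/5; mL+mR=-2097/305 → advance -1; mR−mL=-99/305 → turn -1·90°

0 45/34 9/8 -243/136 -45/34 8 5 N
1 10 10/9 -55/9 -10 8 4 W
2 9/5 45/37 -783/370 -9/5 9 4 N
3 18 18/13 -135/13 -18 9 3 W
4 5/2 5/4 -5/2 -5/2 10 3 N
5 18/5 90/61 -999/305 -18/5 10 2 N
final 10 1 E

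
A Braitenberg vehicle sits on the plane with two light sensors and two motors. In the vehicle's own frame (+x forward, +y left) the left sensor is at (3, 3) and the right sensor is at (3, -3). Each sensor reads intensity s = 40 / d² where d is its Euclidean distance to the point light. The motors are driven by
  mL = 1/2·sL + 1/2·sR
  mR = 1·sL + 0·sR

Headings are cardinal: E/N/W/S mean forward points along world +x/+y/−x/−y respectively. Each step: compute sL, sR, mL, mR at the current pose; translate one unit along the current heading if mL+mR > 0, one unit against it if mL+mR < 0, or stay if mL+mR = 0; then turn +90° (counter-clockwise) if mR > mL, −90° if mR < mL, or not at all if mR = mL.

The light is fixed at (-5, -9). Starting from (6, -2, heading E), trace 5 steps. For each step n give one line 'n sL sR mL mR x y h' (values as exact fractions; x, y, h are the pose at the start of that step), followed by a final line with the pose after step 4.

0 5/37 10/53 635/3922 5/37 6 -2 E
1 40/241 40/97 6760/23377 40/241 7 -2 S
2 4/9 20/81 28/81 4/9 7 -3 W
3 8/41 40/73 1112/2993 8/41 6 -3 S
4 10/17 5/16 245/544 10/17 6 -4 W
final 5 -4 S

n=0: pose=(6,-2,E); sL=5/37, sR=10/53; mL=635/3922, mR=5/37; mL+mR=1165/3922 → advance +1; mR−mL=-105/3922 → turn -1·90°
n=1: pose=(7,-2,S); sL=40/241, sR=40/97; mL=6760/23377, mR=40/241; mL+mR=10640/23377 → advance +1; mR−mL=-2880/23377 → turn -1·90°
n=2: pose=(7,-3,W); sL=4/9, sR=20/81; mL=28/81, mR=4/9; mL+mR=64/81 → advance +1; mR−mL=8/81 → turn +1·90°
n=3: pose=(6,-3,S); sL=8/41, sR=40/73; mL=1112/2993, mR=8/41; mL+mR=1696/2993 → advance +1; mR−mL=-528/2993 → turn -1·90°
n=4: pose=(6,-4,W); sL=10/17, sR=5/16; mL=245/544, mR=10/17; mL+mR=565/544 → advance +1; mR−mL=75/544 → turn +1·90°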